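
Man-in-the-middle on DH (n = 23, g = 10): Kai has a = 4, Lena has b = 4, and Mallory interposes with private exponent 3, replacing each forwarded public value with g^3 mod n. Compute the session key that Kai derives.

Kai receives Mallory's public value M = 10^3 mod 23 instead of the honest one.
10^1 ≡ 10 (mod 23)
10^2 = (10^1)^2 ≡ 10^2 = 100 ≡ 8 (mod 23)
10^3 = 10^2 · 10^1 ≡ 8 · 10 ≡ 11 (mod 23).
So M = 11. Kai computes K = M^4 mod 23.
11^1 ≡ 11 (mod 23)
11^2 = (11^1)^2 ≡ 11^2 = 121 ≡ 6 (mod 23)
11^4 = (11^2)^2 ≡ 6^2 = 36 ≡ 13 (mod 23)

13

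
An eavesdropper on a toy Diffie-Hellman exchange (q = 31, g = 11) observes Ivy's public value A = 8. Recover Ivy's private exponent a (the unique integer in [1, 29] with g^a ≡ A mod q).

24

Try successive powers of 11 modulo 31:
11^1 ≡ 11
11^2 ≡ 28
11^3 ≡ 29
11^4 ≡ 9
11^5 ≡ 6
11^6 ≡ 4
11^7 ≡ 13
11^8 ≡ 19
11^9 ≡ 23
11^10 ≡ 5
11^11 ≡ 24
11^12 ≡ 16
11^13 ≡ 21
11^14 ≡ 14
11^15 ≡ 30
11^16 ≡ 20
11^17 ≡ 3
11^18 ≡ 2
11^19 ≡ 22
11^20 ≡ 25
11^21 ≡ 27
11^22 ≡ 18
11^23 ≡ 12
11^24 ≡ 8
Found: a = 24.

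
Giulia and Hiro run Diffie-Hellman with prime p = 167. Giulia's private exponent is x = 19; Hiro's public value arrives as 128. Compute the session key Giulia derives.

Shared key K = 128^19 mod 167.
128^1 ≡ 128 (mod 167)
128^2 = (128^1)^2 ≡ 128^2 = 16384 ≡ 18 (mod 167)
128^4 = (128^2)^2 ≡ 18^2 = 324 ≡ 157 (mod 167)
128^8 = (128^4)^2 ≡ 157^2 = 24649 ≡ 100 (mod 167)
128^16 = (128^8)^2 ≡ 100^2 = 10000 ≡ 147 (mod 167)
128^19 = 128^16 · 128^2 · 128^1 ≡ 147 · 18 · 128 ≡ 12 (mod 167).

12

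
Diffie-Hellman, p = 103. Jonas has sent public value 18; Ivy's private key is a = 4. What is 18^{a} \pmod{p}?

19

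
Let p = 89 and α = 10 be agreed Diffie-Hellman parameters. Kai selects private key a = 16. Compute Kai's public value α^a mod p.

Public value = 10^16 mod 89.
10^1 ≡ 10 (mod 89)
10^2 = (10^1)^2 ≡ 10^2 = 100 ≡ 11 (mod 89)
10^4 = (10^2)^2 ≡ 11^2 = 121 ≡ 32 (mod 89)
10^8 = (10^4)^2 ≡ 32^2 = 1024 ≡ 45 (mod 89)
10^16 = (10^8)^2 ≡ 45^2 = 2025 ≡ 67 (mod 89)

67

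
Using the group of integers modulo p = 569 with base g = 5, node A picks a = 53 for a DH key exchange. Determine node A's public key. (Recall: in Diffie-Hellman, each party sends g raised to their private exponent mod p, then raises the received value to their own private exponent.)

Public value = 5^53 (mod 569).
5^1 ≡ 5 (mod 569)
5^2 = (5^1)^2 ≡ 5^2 = 25 ≡ 25 (mod 569)
5^4 = (5^2)^2 ≡ 25^2 = 625 ≡ 56 (mod 569)
5^8 = (5^4)^2 ≡ 56^2 = 3136 ≡ 291 (mod 569)
5^16 = (5^8)^2 ≡ 291^2 = 84681 ≡ 469 (mod 569)
5^32 = (5^16)^2 ≡ 469^2 = 219961 ≡ 327 (mod 569)
5^53 = 5^32 · 5^16 · 5^4 · 5^1 ≡ 327 · 469 · 56 · 5 ≡ 348 (mod 569).

348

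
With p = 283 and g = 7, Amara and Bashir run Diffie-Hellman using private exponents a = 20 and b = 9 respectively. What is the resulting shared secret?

155

Bashir sends B = g^b mod p = 7^9 mod 283.
7^1 ≡ 7 (mod 283)
7^2 = (7^1)^2 ≡ 7^2 = 49 ≡ 49 (mod 283)
7^4 = (7^2)^2 ≡ 49^2 = 2401 ≡ 137 (mod 283)
7^8 = (7^4)^2 ≡ 137^2 = 18769 ≡ 91 (mod 283)
7^9 = 7^8 · 7^1 ≡ 91 · 7 ≡ 71 (mod 283).
So B = 71. Amara then computes K = B^a mod p = 71^20 mod 283.
71^1 ≡ 71 (mod 283)
71^2 = (71^1)^2 ≡ 71^2 = 5041 ≡ 230 (mod 283)
71^4 = (71^2)^2 ≡ 230^2 = 52900 ≡ 262 (mod 283)
71^8 = (71^4)^2 ≡ 262^2 = 68644 ≡ 158 (mod 283)
71^16 = (71^8)^2 ≡ 158^2 = 24964 ≡ 60 (mod 283)
71^20 = 71^16 · 71^4 ≡ 60 · 262 ≡ 155 (mod 283).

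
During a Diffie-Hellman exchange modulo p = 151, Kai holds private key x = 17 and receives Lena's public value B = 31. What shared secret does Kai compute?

Shared key K = 31^17 mod 151.
31^1 ≡ 31 (mod 151)
31^2 = (31^1)^2 ≡ 31^2 = 961 ≡ 55 (mod 151)
31^4 = (31^2)^2 ≡ 55^2 = 3025 ≡ 5 (mod 151)
31^8 = (31^4)^2 ≡ 5^2 = 25 ≡ 25 (mod 151)
31^16 = (31^8)^2 ≡ 25^2 = 625 ≡ 21 (mod 151)
31^17 = 31^16 · 31^1 ≡ 21 · 31 ≡ 47 (mod 151).

47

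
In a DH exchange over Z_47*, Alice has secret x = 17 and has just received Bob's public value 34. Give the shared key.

Shared key K = 34^17 mod 47.
34^1 ≡ 34 (mod 47)
34^2 = (34^1)^2 ≡ 34^2 = 1156 ≡ 28 (mod 47)
34^4 = (34^2)^2 ≡ 28^2 = 784 ≡ 32 (mod 47)
34^8 = (34^4)^2 ≡ 32^2 = 1024 ≡ 37 (mod 47)
34^16 = (34^8)^2 ≡ 37^2 = 1369 ≡ 6 (mod 47)
34^17 = 34^16 · 34^1 ≡ 6 · 34 ≡ 16 (mod 47).

16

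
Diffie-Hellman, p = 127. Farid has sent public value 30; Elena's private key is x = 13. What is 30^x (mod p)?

124

Shared key K = 30^13 mod 127.
30^1 ≡ 30 (mod 127)
30^2 = (30^1)^2 ≡ 30^2 = 900 ≡ 11 (mod 127)
30^4 = (30^2)^2 ≡ 11^2 = 121 ≡ 121 (mod 127)
30^8 = (30^4)^2 ≡ 121^2 = 14641 ≡ 36 (mod 127)
30^13 = 30^8 · 30^4 · 30^1 ≡ 36 · 121 · 30 ≡ 124 (mod 127).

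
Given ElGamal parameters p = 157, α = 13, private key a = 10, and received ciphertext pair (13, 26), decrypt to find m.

155

Shared mask s = c₁^a mod p = 13^10 mod 157.
13^1 ≡ 13 (mod 157)
13^2 = (13^1)^2 ≡ 13^2 = 169 ≡ 12 (mod 157)
13^4 = (13^2)^2 ≡ 12^2 = 144 ≡ 144 (mod 157)
13^8 = (13^4)^2 ≡ 144^2 = 20736 ≡ 12 (mod 157)
13^10 = 13^8 · 13^2 ≡ 12 · 12 ≡ 144 (mod 157).
So s = 144; s⁻¹ ≡ 12 (mod 157).
m = c₂ · s⁻¹ mod 157 = 26 · 12 mod 157 = 155.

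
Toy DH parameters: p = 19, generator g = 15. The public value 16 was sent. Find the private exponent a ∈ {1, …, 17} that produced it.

Try successive powers of 15 modulo 19:
15^1 ≡ 15
15^2 ≡ 16
Found: a = 2.

2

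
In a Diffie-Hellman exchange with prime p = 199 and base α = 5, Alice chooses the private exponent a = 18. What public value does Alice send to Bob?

18

Public value = 5^18 mod 199.
5^1 ≡ 5 (mod 199)
5^2 = (5^1)^2 ≡ 5^2 = 25 ≡ 25 (mod 199)
5^4 = (5^2)^2 ≡ 25^2 = 625 ≡ 28 (mod 199)
5^8 = (5^4)^2 ≡ 28^2 = 784 ≡ 187 (mod 199)
5^16 = (5^8)^2 ≡ 187^2 = 34969 ≡ 144 (mod 199)
5^18 = 5^16 · 5^2 ≡ 144 · 25 ≡ 18 (mod 199).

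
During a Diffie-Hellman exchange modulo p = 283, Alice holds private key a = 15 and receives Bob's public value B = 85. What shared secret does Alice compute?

Shared key K = 85^15 mod 283.
85^1 ≡ 85 (mod 283)
85^2 = (85^1)^2 ≡ 85^2 = 7225 ≡ 150 (mod 283)
85^4 = (85^2)^2 ≡ 150^2 = 22500 ≡ 143 (mod 283)
85^8 = (85^4)^2 ≡ 143^2 = 20449 ≡ 73 (mod 283)
85^15 = 85^8 · 85^4 · 85^2 · 85^1 ≡ 73 · 143 · 150 · 85 ≡ 86 (mod 283).

86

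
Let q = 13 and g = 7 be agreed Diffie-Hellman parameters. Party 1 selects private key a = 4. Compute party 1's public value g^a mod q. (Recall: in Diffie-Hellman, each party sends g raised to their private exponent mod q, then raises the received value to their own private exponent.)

9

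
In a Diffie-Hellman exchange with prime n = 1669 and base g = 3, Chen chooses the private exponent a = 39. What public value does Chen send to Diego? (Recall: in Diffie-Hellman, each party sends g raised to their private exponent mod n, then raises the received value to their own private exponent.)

1477

Public value = 3^39 (mod 1669).
3^1 ≡ 3 (mod 1669)
3^2 = (3^1)^2 ≡ 3^2 = 9 ≡ 9 (mod 1669)
3^4 = (3^2)^2 ≡ 9^2 = 81 ≡ 81 (mod 1669)
3^8 = (3^4)^2 ≡ 81^2 = 6561 ≡ 1554 (mod 1669)
3^16 = (3^8)^2 ≡ 1554^2 = 2414916 ≡ 1542 (mod 1669)
3^32 = (3^16)^2 ≡ 1542^2 = 2377764 ≡ 1108 (mod 1669)
3^39 = 3^32 · 3^4 · 3^2 · 3^1 ≡ 1108 · 81 · 9 · 3 ≡ 1477 (mod 1669).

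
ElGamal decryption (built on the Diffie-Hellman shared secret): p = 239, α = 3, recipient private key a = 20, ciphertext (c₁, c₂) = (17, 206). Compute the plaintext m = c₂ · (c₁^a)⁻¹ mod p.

Shared mask s = c₁^a mod p = 17^20 mod 239.
17^1 ≡ 17 (mod 239)
17^2 = (17^1)^2 ≡ 17^2 = 289 ≡ 50 (mod 239)
17^4 = (17^2)^2 ≡ 50^2 = 2500 ≡ 110 (mod 239)
17^8 = (17^4)^2 ≡ 110^2 = 12100 ≡ 150 (mod 239)
17^16 = (17^8)^2 ≡ 150^2 = 22500 ≡ 34 (mod 239)
17^20 = 17^16 · 17^4 ≡ 34 · 110 ≡ 155 (mod 239).
So s = 155; s⁻¹ ≡ 202 (mod 239).
m = c₂ · s⁻¹ mod 239 = 206 · 202 mod 239 = 26.

26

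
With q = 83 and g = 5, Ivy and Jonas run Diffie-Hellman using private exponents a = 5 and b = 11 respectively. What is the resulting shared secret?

14

Ivy sends A = g^a mod q = 5^5 mod 83.
5^1 ≡ 5 (mod 83)
5^2 = (5^1)^2 ≡ 5^2 = 25 ≡ 25 (mod 83)
5^4 = (5^2)^2 ≡ 25^2 = 625 ≡ 44 (mod 83)
5^5 = 5^4 · 5^1 ≡ 44 · 5 ≡ 54 (mod 83).
So A = 54. Jonas then computes K = A^b mod q = 54^11 mod 83.
54^1 ≡ 54 (mod 83)
54^2 = (54^1)^2 ≡ 54^2 = 2916 ≡ 11 (mod 83)
54^4 = (54^2)^2 ≡ 11^2 = 121 ≡ 38 (mod 83)
54^8 = (54^4)^2 ≡ 38^2 = 1444 ≡ 33 (mod 83)
54^11 = 54^8 · 54^2 · 54^1 ≡ 33 · 11 · 54 ≡ 14 (mod 83).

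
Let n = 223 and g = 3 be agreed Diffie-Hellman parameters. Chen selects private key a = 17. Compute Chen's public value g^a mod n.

Public value = 3^17 mod 223.
3^1 ≡ 3 (mod 223)
3^2 = (3^1)^2 ≡ 3^2 = 9 ≡ 9 (mod 223)
3^4 = (3^2)^2 ≡ 9^2 = 81 ≡ 81 (mod 223)
3^8 = (3^4)^2 ≡ 81^2 = 6561 ≡ 94 (mod 223)
3^16 = (3^8)^2 ≡ 94^2 = 8836 ≡ 139 (mod 223)
3^17 = 3^16 · 3^1 ≡ 139 · 3 ≡ 194 (mod 223).

194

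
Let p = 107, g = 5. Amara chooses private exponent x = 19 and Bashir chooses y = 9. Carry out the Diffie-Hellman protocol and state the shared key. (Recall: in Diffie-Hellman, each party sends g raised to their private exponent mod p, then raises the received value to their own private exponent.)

Amara sends A = g^x mod p = 5^19 mod 107.
5^1 ≡ 5 (mod 107)
5^2 = (5^1)^2 ≡ 5^2 = 25 ≡ 25 (mod 107)
5^4 = (5^2)^2 ≡ 25^2 = 625 ≡ 90 (mod 107)
5^8 = (5^4)^2 ≡ 90^2 = 8100 ≡ 75 (mod 107)
5^16 = (5^8)^2 ≡ 75^2 = 5625 ≡ 61 (mod 107)
5^19 = 5^16 · 5^2 · 5^1 ≡ 61 · 25 · 5 ≡ 28 (mod 107).
So A = 28. Bashir then computes K = A^y mod p = 28^9 mod 107.
28^1 ≡ 28 (mod 107)
28^2 = (28^1)^2 ≡ 28^2 = 784 ≡ 35 (mod 107)
28^4 = (28^2)^2 ≡ 35^2 = 1225 ≡ 48 (mod 107)
28^8 = (28^4)^2 ≡ 48^2 = 2304 ≡ 57 (mod 107)
28^9 = 28^8 · 28^1 ≡ 57 · 28 ≡ 98 (mod 107).

98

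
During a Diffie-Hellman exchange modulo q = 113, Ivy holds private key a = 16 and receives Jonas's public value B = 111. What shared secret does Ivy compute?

109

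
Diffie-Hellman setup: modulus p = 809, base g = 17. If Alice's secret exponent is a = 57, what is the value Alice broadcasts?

Public value = 17^{57} \pmod{809}.
17^1 ≡ 17 (mod 809)
17^2 = (17^1)^2 ≡ 17^2 = 289 ≡ 289 (mod 809)
17^4 = (17^2)^2 ≡ 289^2 = 83521 ≡ 194 (mod 809)
17^8 = (17^4)^2 ≡ 194^2 = 37636 ≡ 422 (mod 809)
17^16 = (17^8)^2 ≡ 422^2 = 178084 ≡ 104 (mod 809)
17^32 = (17^16)^2 ≡ 104^2 = 10816 ≡ 299 (mod 809)
17^57 = 17^32 · 17^16 · 17^8 · 17^1 ≡ 299 · 104 · 422 · 17 ≡ 145 (mod 809).

145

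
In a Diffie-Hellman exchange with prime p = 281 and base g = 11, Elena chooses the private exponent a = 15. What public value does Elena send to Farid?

77

Public value = 11^15 (mod 281).
11^1 ≡ 11 (mod 281)
11^2 = (11^1)^2 ≡ 11^2 = 121 ≡ 121 (mod 281)
11^4 = (11^2)^2 ≡ 121^2 = 14641 ≡ 29 (mod 281)
11^8 = (11^4)^2 ≡ 29^2 = 841 ≡ 279 (mod 281)
11^15 = 11^8 · 11^4 · 11^2 · 11^1 ≡ 279 · 29 · 121 · 11 ≡ 77 (mod 281).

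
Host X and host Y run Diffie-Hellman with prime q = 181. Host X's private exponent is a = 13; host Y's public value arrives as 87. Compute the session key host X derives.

Shared key K = 87^13 mod 181.
87^1 ≡ 87 (mod 181)
87^2 = (87^1)^2 ≡ 87^2 = 7569 ≡ 148 (mod 181)
87^4 = (87^2)^2 ≡ 148^2 = 21904 ≡ 3 (mod 181)
87^8 = (87^4)^2 ≡ 3^2 = 9 ≡ 9 (mod 181)
87^13 = 87^8 · 87^4 · 87^1 ≡ 9 · 3 · 87 ≡ 177 (mod 181).

177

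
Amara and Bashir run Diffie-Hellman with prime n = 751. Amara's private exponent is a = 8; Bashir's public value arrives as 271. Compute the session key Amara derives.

Shared key K = 271^8 mod 751.
271^1 ≡ 271 (mod 751)
271^2 = (271^1)^2 ≡ 271^2 = 73441 ≡ 594 (mod 751)
271^4 = (271^2)^2 ≡ 594^2 = 352836 ≡ 617 (mod 751)
271^8 = (271^4)^2 ≡ 617^2 = 380689 ≡ 683 (mod 751)

683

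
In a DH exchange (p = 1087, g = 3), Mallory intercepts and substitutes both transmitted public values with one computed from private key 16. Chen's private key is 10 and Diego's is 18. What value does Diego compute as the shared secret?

Diego receives Mallory's public value M = 3^16 mod 1087 instead of the honest one.
3^1 ≡ 3 (mod 1087)
3^2 = (3^1)^2 ≡ 3^2 = 9 ≡ 9 (mod 1087)
3^4 = (3^2)^2 ≡ 9^2 = 81 ≡ 81 (mod 1087)
3^8 = (3^4)^2 ≡ 81^2 = 6561 ≡ 39 (mod 1087)
3^16 = (3^8)^2 ≡ 39^2 = 1521 ≡ 434 (mod 1087)
So M = 434. Diego computes K = M^18 mod 1087.
434^1 ≡ 434 (mod 1087)
434^2 = (434^1)^2 ≡ 434^2 = 188356 ≡ 305 (mod 1087)
434^4 = (434^2)^2 ≡ 305^2 = 93025 ≡ 630 (mod 1087)
434^8 = (434^4)^2 ≡ 630^2 = 396900 ≡ 145 (mod 1087)
434^16 = (434^8)^2 ≡ 145^2 = 21025 ≡ 372 (mod 1087)
434^18 = 434^16 · 434^2 ≡ 372 · 305 ≡ 412 (mod 1087).

412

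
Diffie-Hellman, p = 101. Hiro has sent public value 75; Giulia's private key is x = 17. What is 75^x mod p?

Shared key K = 75^17 mod 101.
75^1 ≡ 75 (mod 101)
75^2 = (75^1)^2 ≡ 75^2 = 5625 ≡ 70 (mod 101)
75^4 = (75^2)^2 ≡ 70^2 = 4900 ≡ 52 (mod 101)
75^8 = (75^4)^2 ≡ 52^2 = 2704 ≡ 78 (mod 101)
75^16 = (75^8)^2 ≡ 78^2 = 6084 ≡ 24 (mod 101)
75^17 = 75^16 · 75^1 ≡ 24 · 75 ≡ 83 (mod 101).

83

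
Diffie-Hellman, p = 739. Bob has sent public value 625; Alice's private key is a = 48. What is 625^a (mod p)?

20

Shared key K = 625^48 mod 739.
625^1 ≡ 625 (mod 739)
625^2 = (625^1)^2 ≡ 625^2 = 390625 ≡ 433 (mod 739)
625^4 = (625^2)^2 ≡ 433^2 = 187489 ≡ 522 (mod 739)
625^8 = (625^4)^2 ≡ 522^2 = 272484 ≡ 532 (mod 739)
625^16 = (625^8)^2 ≡ 532^2 = 283024 ≡ 726 (mod 739)
625^32 = (625^16)^2 ≡ 726^2 = 527076 ≡ 169 (mod 739)
625^48 = 625^32 · 625^16 ≡ 169 · 726 ≡ 20 (mod 739).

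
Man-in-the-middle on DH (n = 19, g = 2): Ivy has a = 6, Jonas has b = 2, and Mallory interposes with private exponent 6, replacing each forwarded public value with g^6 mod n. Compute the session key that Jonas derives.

11

Jonas receives Mallory's public value M = 2^6 mod 19 instead of the honest one.
2^1 ≡ 2 (mod 19)
2^2 = (2^1)^2 ≡ 2^2 = 4 ≡ 4 (mod 19)
2^4 = (2^2)^2 ≡ 4^2 = 16 ≡ 16 (mod 19)
2^6 = 2^4 · 2^2 ≡ 16 · 4 ≡ 7 (mod 19).
So M = 7. Jonas computes K = M^2 mod 19.
7^1 ≡ 7 (mod 19)
7^2 = (7^1)^2 ≡ 7^2 = 49 ≡ 11 (mod 19)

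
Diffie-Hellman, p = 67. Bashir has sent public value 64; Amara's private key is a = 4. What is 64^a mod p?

14

Shared key K = 64^4 mod 67.
64^1 ≡ 64 (mod 67)
64^2 = (64^1)^2 ≡ 64^2 = 4096 ≡ 9 (mod 67)
64^4 = (64^2)^2 ≡ 9^2 = 81 ≡ 14 (mod 67)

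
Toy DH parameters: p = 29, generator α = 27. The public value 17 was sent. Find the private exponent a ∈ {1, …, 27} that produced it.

7

Try successive powers of 27 modulo 29:
27^1 ≡ 27
27^2 ≡ 4
27^3 ≡ 21
27^4 ≡ 16
27^5 ≡ 26
27^6 ≡ 6
27^7 ≡ 17
Found: a = 7.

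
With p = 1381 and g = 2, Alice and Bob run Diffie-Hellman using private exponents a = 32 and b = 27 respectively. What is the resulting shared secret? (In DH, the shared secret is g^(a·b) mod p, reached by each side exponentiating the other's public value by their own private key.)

734

Alice sends A = g^a mod p = 2^32 mod 1381.
2^1 ≡ 2 (mod 1381)
2^2 = (2^1)^2 ≡ 2^2 = 4 ≡ 4 (mod 1381)
2^4 = (2^2)^2 ≡ 4^2 = 16 ≡ 16 (mod 1381)
2^8 = (2^4)^2 ≡ 16^2 = 256 ≡ 256 (mod 1381)
2^16 = (2^8)^2 ≡ 256^2 = 65536 ≡ 629 (mod 1381)
2^32 = (2^16)^2 ≡ 629^2 = 395641 ≡ 675 (mod 1381)
So A = 675. Bob then computes K = A^b mod p = 675^27 mod 1381.
675^1 ≡ 675 (mod 1381)
675^2 = (675^1)^2 ≡ 675^2 = 455625 ≡ 1276 (mod 1381)
675^4 = (675^2)^2 ≡ 1276^2 = 1628176 ≡ 1358 (mod 1381)
675^8 = (675^4)^2 ≡ 1358^2 = 1844164 ≡ 529 (mod 1381)
675^16 = (675^8)^2 ≡ 529^2 = 279841 ≡ 879 (mod 1381)
675^27 = 675^16 · 675^8 · 675^2 · 675^1 ≡ 879 · 529 · 1276 · 675 ≡ 734 (mod 1381).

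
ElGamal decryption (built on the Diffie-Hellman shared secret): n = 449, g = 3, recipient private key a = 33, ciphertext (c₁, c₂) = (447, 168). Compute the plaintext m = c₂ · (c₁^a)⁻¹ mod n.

33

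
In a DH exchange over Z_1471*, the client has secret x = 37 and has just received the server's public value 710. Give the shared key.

930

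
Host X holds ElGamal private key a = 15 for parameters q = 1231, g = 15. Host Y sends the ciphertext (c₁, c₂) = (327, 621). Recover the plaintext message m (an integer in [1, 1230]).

560

Shared mask s = c₁^a mod q = 327^15 mod 1231.
327^1 ≡ 327 (mod 1231)
327^2 = (327^1)^2 ≡ 327^2 = 106929 ≡ 1063 (mod 1231)
327^4 = (327^2)^2 ≡ 1063^2 = 1129969 ≡ 1142 (mod 1231)
327^8 = (327^4)^2 ≡ 1142^2 = 1304164 ≡ 535 (mod 1231)
327^15 = 327^8 · 327^4 · 327^2 · 327^1 ≡ 535 · 1142 · 1063 · 327 ≡ 1120 (mod 1231).
So s = 1120; s⁻¹ ≡ 1109 (mod 1231).
m = c₂ · s⁻¹ mod 1231 = 621 · 1109 mod 1231 = 560.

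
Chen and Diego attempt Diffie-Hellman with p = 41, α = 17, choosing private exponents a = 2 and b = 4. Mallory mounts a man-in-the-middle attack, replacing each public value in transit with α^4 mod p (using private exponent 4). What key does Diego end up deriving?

10

Diego receives Mallory's public value M = 17^4 mod 41 instead of the honest one.
17^1 ≡ 17 (mod 41)
17^2 = (17^1)^2 ≡ 17^2 = 289 ≡ 2 (mod 41)
17^4 = (17^2)^2 ≡ 2^2 = 4 ≡ 4 (mod 41)
So M = 4. Diego computes K = M^4 mod 41.
4^1 ≡ 4 (mod 41)
4^2 = (4^1)^2 ≡ 4^2 = 16 ≡ 16 (mod 41)
4^4 = (4^2)^2 ≡ 16^2 = 256 ≡ 10 (mod 41)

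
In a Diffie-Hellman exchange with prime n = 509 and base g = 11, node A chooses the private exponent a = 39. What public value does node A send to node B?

94

Public value = 11^{39} \pmod{509}.
11^1 ≡ 11 (mod 509)
11^2 = (11^1)^2 ≡ 11^2 = 121 ≡ 121 (mod 509)
11^4 = (11^2)^2 ≡ 121^2 = 14641 ≡ 389 (mod 509)
11^8 = (11^4)^2 ≡ 389^2 = 151321 ≡ 148 (mod 509)
11^16 = (11^8)^2 ≡ 148^2 = 21904 ≡ 17 (mod 509)
11^32 = (11^16)^2 ≡ 17^2 = 289 ≡ 289 (mod 509)
11^39 = 11^32 · 11^4 · 11^2 · 11^1 ≡ 289 · 389 · 121 · 11 ≡ 94 (mod 509).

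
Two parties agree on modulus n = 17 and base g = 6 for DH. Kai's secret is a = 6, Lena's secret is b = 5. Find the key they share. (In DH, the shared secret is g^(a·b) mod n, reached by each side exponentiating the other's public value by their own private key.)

9

Kai sends A = g^a mod n = 6^6 mod 17.
6^1 ≡ 6 (mod 17)
6^2 = (6^1)^2 ≡ 6^2 = 36 ≡ 2 (mod 17)
6^4 = (6^2)^2 ≡ 2^2 = 4 ≡ 4 (mod 17)
6^6 = 6^4 · 6^2 ≡ 4 · 2 ≡ 8 (mod 17).
So A = 8. Lena then computes K = A^b mod n = 8^5 mod 17.
8^1 ≡ 8 (mod 17)
8^2 = (8^1)^2 ≡ 8^2 = 64 ≡ 13 (mod 17)
8^4 = (8^2)^2 ≡ 13^2 = 169 ≡ 16 (mod 17)
8^5 = 8^4 · 8^1 ≡ 16 · 8 ≡ 9 (mod 17).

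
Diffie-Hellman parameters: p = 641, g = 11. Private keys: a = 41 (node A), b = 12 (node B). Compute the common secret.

288

Node A sends A = g^a mod p = 11^41 mod 641.
11^1 ≡ 11 (mod 641)
11^2 = (11^1)^2 ≡ 11^2 = 121 ≡ 121 (mod 641)
11^4 = (11^2)^2 ≡ 121^2 = 14641 ≡ 539 (mod 641)
11^8 = (11^4)^2 ≡ 539^2 = 290521 ≡ 148 (mod 641)
11^16 = (11^8)^2 ≡ 148^2 = 21904 ≡ 110 (mod 641)
11^32 = (11^16)^2 ≡ 110^2 = 12100 ≡ 562 (mod 641)
11^41 = 11^32 · 11^8 · 11^1 ≡ 562 · 148 · 11 ≡ 229 (mod 641).
So A = 229. Node B then computes K = A^b mod p = 229^12 mod 641.
229^1 ≡ 229 (mod 641)
229^2 = (229^1)^2 ≡ 229^2 = 52441 ≡ 520 (mod 641)
229^4 = (229^2)^2 ≡ 520^2 = 270400 ≡ 539 (mod 641)
229^8 = (229^4)^2 ≡ 539^2 = 290521 ≡ 148 (mod 641)
229^12 = 229^8 · 229^4 ≡ 148 · 539 ≡ 288 (mod 641).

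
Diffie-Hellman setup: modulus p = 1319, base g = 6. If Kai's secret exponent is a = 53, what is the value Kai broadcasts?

1202

Public value = 6^53 (mod 1319).
6^1 ≡ 6 (mod 1319)
6^2 = (6^1)^2 ≡ 6^2 = 36 ≡ 36 (mod 1319)
6^4 = (6^2)^2 ≡ 36^2 = 1296 ≡ 1296 (mod 1319)
6^8 = (6^4)^2 ≡ 1296^2 = 1679616 ≡ 529 (mod 1319)
6^16 = (6^8)^2 ≡ 529^2 = 279841 ≡ 213 (mod 1319)
6^32 = (6^16)^2 ≡ 213^2 = 45369 ≡ 523 (mod 1319)
6^53 = 6^32 · 6^16 · 6^4 · 6^1 ≡ 523 · 213 · 1296 · 6 ≡ 1202 (mod 1319).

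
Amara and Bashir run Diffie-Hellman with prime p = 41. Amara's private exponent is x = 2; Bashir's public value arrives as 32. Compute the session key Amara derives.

40

Shared key K = 32^2 mod 41.
32^1 ≡ 32 (mod 41)
32^2 = (32^1)^2 ≡ 32^2 = 1024 ≡ 40 (mod 41)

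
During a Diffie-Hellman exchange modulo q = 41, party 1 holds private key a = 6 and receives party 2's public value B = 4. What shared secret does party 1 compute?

Shared key K = 4^6 mod 41.
4^1 ≡ 4 (mod 41)
4^2 = (4^1)^2 ≡ 4^2 = 16 ≡ 16 (mod 41)
4^4 = (4^2)^2 ≡ 16^2 = 256 ≡ 10 (mod 41)
4^6 = 4^4 · 4^2 ≡ 10 · 16 ≡ 37 (mod 41).

37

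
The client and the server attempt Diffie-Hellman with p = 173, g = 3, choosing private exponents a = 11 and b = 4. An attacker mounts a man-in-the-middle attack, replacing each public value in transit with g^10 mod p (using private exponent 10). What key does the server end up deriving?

138

The server receives an attacker's public value M = 3^10 mod 173 instead of the honest one.
3^1 ≡ 3 (mod 173)
3^2 = (3^1)^2 ≡ 3^2 = 9 ≡ 9 (mod 173)
3^4 = (3^2)^2 ≡ 9^2 = 81 ≡ 81 (mod 173)
3^8 = (3^4)^2 ≡ 81^2 = 6561 ≡ 160 (mod 173)
3^10 = 3^8 · 3^2 ≡ 160 · 9 ≡ 56 (mod 173).
So M = 56. The server computes K = M^4 mod 173.
56^1 ≡ 56 (mod 173)
56^2 = (56^1)^2 ≡ 56^2 = 3136 ≡ 22 (mod 173)
56^4 = (56^2)^2 ≡ 22^2 = 484 ≡ 138 (mod 173)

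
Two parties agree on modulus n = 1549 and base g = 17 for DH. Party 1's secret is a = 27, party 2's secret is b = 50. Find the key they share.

Party 1 sends A = g^a mod n = 17^27 mod 1549.
17^1 ≡ 17 (mod 1549)
17^2 = (17^1)^2 ≡ 17^2 = 289 ≡ 289 (mod 1549)
17^4 = (17^2)^2 ≡ 289^2 = 83521 ≡ 1424 (mod 1549)
17^8 = (17^4)^2 ≡ 1424^2 = 2027776 ≡ 135 (mod 1549)
17^16 = (17^8)^2 ≡ 135^2 = 18225 ≡ 1186 (mod 1549)
17^27 = 17^16 · 17^8 · 17^2 · 17^1 ≡ 1186 · 135 · 289 · 17 ≡ 1054 (mod 1549).
So A = 1054. Party 2 then computes K = A^b mod n = 1054^50 mod 1549.
1054^1 ≡ 1054 (mod 1549)
1054^2 = (1054^1)^2 ≡ 1054^2 = 1110916 ≡ 283 (mod 1549)
1054^4 = (1054^2)^2 ≡ 283^2 = 80089 ≡ 1090 (mod 1549)
1054^8 = (1054^4)^2 ≡ 1090^2 = 1188100 ≡ 17 (mod 1549)
1054^16 = (1054^8)^2 ≡ 17^2 = 289 ≡ 289 (mod 1549)
1054^32 = (1054^16)^2 ≡ 289^2 = 83521 ≡ 1424 (mod 1549)
1054^50 = 1054^32 · 1054^16 · 1054^2 ≡ 1424 · 289 · 283 ≡ 25 (mod 1549).

25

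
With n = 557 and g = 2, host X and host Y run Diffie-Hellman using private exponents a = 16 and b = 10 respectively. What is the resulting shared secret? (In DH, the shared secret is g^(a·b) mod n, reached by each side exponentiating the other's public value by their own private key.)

Host X sends A = g^a mod n = 2^16 mod 557.
2^1 ≡ 2 (mod 557)
2^2 = (2^1)^2 ≡ 2^2 = 4 ≡ 4 (mod 557)
2^4 = (2^2)^2 ≡ 4^2 = 16 ≡ 16 (mod 557)
2^8 = (2^4)^2 ≡ 16^2 = 256 ≡ 256 (mod 557)
2^16 = (2^8)^2 ≡ 256^2 = 65536 ≡ 367 (mod 557)
So A = 367. Host Y then computes K = A^b mod n = 367^10 mod 557.
367^1 ≡ 367 (mod 557)
367^2 = (367^1)^2 ≡ 367^2 = 134689 ≡ 452 (mod 557)
367^4 = (367^2)^2 ≡ 452^2 = 204304 ≡ 442 (mod 557)
367^8 = (367^4)^2 ≡ 442^2 = 195364 ≡ 414 (mod 557)
367^10 = 367^8 · 367^2 ≡ 414 · 452 ≡ 533 (mod 557).

533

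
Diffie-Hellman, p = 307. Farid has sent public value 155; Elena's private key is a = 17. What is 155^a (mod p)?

289

Shared key K = 155^17 mod 307.
155^1 ≡ 155 (mod 307)
155^2 = (155^1)^2 ≡ 155^2 = 24025 ≡ 79 (mod 307)
155^4 = (155^2)^2 ≡ 79^2 = 6241 ≡ 101 (mod 307)
155^8 = (155^4)^2 ≡ 101^2 = 10201 ≡ 70 (mod 307)
155^16 = (155^8)^2 ≡ 70^2 = 4900 ≡ 295 (mod 307)
155^17 = 155^16 · 155^1 ≡ 295 · 155 ≡ 289 (mod 307).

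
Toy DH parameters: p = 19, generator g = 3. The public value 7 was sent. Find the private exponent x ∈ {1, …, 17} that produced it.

6

Try successive powers of 3 modulo 19:
3^1 ≡ 3
3^2 ≡ 9
3^3 ≡ 8
3^4 ≡ 5
3^5 ≡ 15
3^6 ≡ 7
Found: x = 6.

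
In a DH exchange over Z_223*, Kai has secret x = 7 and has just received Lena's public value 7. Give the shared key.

4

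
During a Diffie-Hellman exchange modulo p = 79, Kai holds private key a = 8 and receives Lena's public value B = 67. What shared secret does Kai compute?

22

Shared key K = 67^8 mod 79.
67^1 ≡ 67 (mod 79)
67^2 = (67^1)^2 ≡ 67^2 = 4489 ≡ 65 (mod 79)
67^4 = (67^2)^2 ≡ 65^2 = 4225 ≡ 38 (mod 79)
67^8 = (67^4)^2 ≡ 38^2 = 1444 ≡ 22 (mod 79)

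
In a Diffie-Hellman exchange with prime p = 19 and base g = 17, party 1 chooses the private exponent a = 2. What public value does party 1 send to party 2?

4

Public value = 17^2 mod 19.
17^1 ≡ 17 (mod 19)
17^2 = (17^1)^2 ≡ 17^2 = 289 ≡ 4 (mod 19)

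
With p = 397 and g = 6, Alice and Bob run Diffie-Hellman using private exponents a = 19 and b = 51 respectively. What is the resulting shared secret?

382

Bob sends B = g^b mod p = 6^51 mod 397.
6^1 ≡ 6 (mod 397)
6^2 = (6^1)^2 ≡ 6^2 = 36 ≡ 36 (mod 397)
6^4 = (6^2)^2 ≡ 36^2 = 1296 ≡ 105 (mod 397)
6^8 = (6^4)^2 ≡ 105^2 = 11025 ≡ 306 (mod 397)
6^16 = (6^8)^2 ≡ 306^2 = 93636 ≡ 341 (mod 397)
6^32 = (6^16)^2 ≡ 341^2 = 116281 ≡ 357 (mod 397)
6^51 = 6^32 · 6^16 · 6^2 · 6^1 ≡ 357 · 341 · 36 · 6 ≡ 294 (mod 397).
So B = 294. Alice then computes K = B^a mod p = 294^19 mod 397.
294^1 ≡ 294 (mod 397)
294^2 = (294^1)^2 ≡ 294^2 = 86436 ≡ 287 (mod 397)
294^4 = (294^2)^2 ≡ 287^2 = 82369 ≡ 190 (mod 397)
294^8 = (294^4)^2 ≡ 190^2 = 36100 ≡ 370 (mod 397)
294^16 = (294^8)^2 ≡ 370^2 = 136900 ≡ 332 (mod 397)
294^19 = 294^16 · 294^2 · 294^1 ≡ 332 · 287 · 294 ≡ 382 (mod 397).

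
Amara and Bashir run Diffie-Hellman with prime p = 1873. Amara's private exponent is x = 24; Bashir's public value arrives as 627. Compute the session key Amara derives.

Shared key K = 627^24 mod 1873.
627^1 ≡ 627 (mod 1873)
627^2 = (627^1)^2 ≡ 627^2 = 393129 ≡ 1672 (mod 1873)
627^4 = (627^2)^2 ≡ 1672^2 = 2795584 ≡ 1068 (mod 1873)
627^8 = (627^4)^2 ≡ 1068^2 = 1140624 ≡ 1840 (mod 1873)
627^16 = (627^8)^2 ≡ 1840^2 = 3385600 ≡ 1089 (mod 1873)
627^24 = 627^16 · 627^8 ≡ 1089 · 1840 ≡ 1523 (mod 1873).

1523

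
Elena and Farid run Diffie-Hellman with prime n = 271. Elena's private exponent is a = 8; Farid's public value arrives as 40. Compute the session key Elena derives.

70

Shared key K = 40^8 mod 271.
40^1 ≡ 40 (mod 271)
40^2 = (40^1)^2 ≡ 40^2 = 1600 ≡ 245 (mod 271)
40^4 = (40^2)^2 ≡ 245^2 = 60025 ≡ 134 (mod 271)
40^8 = (40^4)^2 ≡ 134^2 = 17956 ≡ 70 (mod 271)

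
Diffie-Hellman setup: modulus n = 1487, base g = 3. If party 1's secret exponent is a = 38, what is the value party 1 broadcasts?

Public value = 3^38 (mod 1487).
3^1 ≡ 3 (mod 1487)
3^2 = (3^1)^2 ≡ 3^2 = 9 ≡ 9 (mod 1487)
3^4 = (3^2)^2 ≡ 9^2 = 81 ≡ 81 (mod 1487)
3^8 = (3^4)^2 ≡ 81^2 = 6561 ≡ 613 (mod 1487)
3^16 = (3^8)^2 ≡ 613^2 = 375769 ≡ 1045 (mod 1487)
3^32 = (3^16)^2 ≡ 1045^2 = 1092025 ≡ 567 (mod 1487)
3^38 = 3^32 · 3^4 · 3^2 ≡ 567 · 81 · 9 ≡ 1444 (mod 1487).

1444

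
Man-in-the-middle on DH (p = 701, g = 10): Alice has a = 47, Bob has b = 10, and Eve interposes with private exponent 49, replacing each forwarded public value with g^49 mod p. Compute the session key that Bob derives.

Bob receives Eve's public value M = 10^49 mod 701 instead of the honest one.
10^1 ≡ 10 (mod 701)
10^2 = (10^1)^2 ≡ 10^2 = 100 ≡ 100 (mod 701)
10^4 = (10^2)^2 ≡ 100^2 = 10000 ≡ 186 (mod 701)
10^8 = (10^4)^2 ≡ 186^2 = 34596 ≡ 247 (mod 701)
10^16 = (10^8)^2 ≡ 247^2 = 61009 ≡ 22 (mod 701)
10^32 = (10^16)^2 ≡ 22^2 = 484 ≡ 484 (mod 701)
10^49 = 10^32 · 10^16 · 10^1 ≡ 484 · 22 · 10 ≡ 629 (mod 701).
So M = 629. Bob computes K = M^10 mod 701.
629^1 ≡ 629 (mod 701)
629^2 = (629^1)^2 ≡ 629^2 = 395641 ≡ 277 (mod 701)
629^4 = (629^2)^2 ≡ 277^2 = 76729 ≡ 320 (mod 701)
629^8 = (629^4)^2 ≡ 320^2 = 102400 ≡ 54 (mod 701)
629^10 = 629^8 · 629^2 ≡ 54 · 277 ≡ 237 (mod 701).

237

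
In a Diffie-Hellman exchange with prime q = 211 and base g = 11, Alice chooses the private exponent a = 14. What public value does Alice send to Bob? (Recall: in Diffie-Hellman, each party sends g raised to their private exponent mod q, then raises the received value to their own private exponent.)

Public value = 11^14 mod 211.
11^1 ≡ 11 (mod 211)
11^2 = (11^1)^2 ≡ 11^2 = 121 ≡ 121 (mod 211)
11^4 = (11^2)^2 ≡ 121^2 = 14641 ≡ 82 (mod 211)
11^8 = (11^4)^2 ≡ 82^2 = 6724 ≡ 183 (mod 211)
11^14 = 11^8 · 11^4 · 11^2 ≡ 183 · 82 · 121 ≡ 71 (mod 211).

71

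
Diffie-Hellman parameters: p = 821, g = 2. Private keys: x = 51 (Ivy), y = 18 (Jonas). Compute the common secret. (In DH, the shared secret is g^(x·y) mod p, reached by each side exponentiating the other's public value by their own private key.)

Jonas sends B = g^y mod p = 2^18 mod 821.
2^1 ≡ 2 (mod 821)
2^2 = (2^1)^2 ≡ 2^2 = 4 ≡ 4 (mod 821)
2^4 = (2^2)^2 ≡ 4^2 = 16 ≡ 16 (mod 821)
2^8 = (2^4)^2 ≡ 16^2 = 256 ≡ 256 (mod 821)
2^16 = (2^8)^2 ≡ 256^2 = 65536 ≡ 677 (mod 821)
2^18 = 2^16 · 2^2 ≡ 677 · 4 ≡ 245 (mod 821).
So B = 245. Ivy then computes K = B^x mod p = 245^51 mod 821.
245^1 ≡ 245 (mod 821)
245^2 = (245^1)^2 ≡ 245^2 = 60025 ≡ 92 (mod 821)
245^4 = (245^2)^2 ≡ 92^2 = 8464 ≡ 254 (mod 821)
245^8 = (245^4)^2 ≡ 254^2 = 64516 ≡ 478 (mod 821)
245^16 = (245^8)^2 ≡ 478^2 = 228484 ≡ 246 (mod 821)
245^32 = (245^16)^2 ≡ 246^2 = 60516 ≡ 583 (mod 821)
245^51 = 245^32 · 245^16 · 245^2 · 245^1 ≡ 583 · 246 · 92 · 245 ≡ 196 (mod 821).

196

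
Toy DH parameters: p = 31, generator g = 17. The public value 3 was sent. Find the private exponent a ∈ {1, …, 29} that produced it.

Try successive powers of 17 modulo 31:
17^1 ≡ 17
17^2 ≡ 10
17^3 ≡ 15
17^4 ≡ 7
17^5 ≡ 26
17^6 ≡ 8
17^7 ≡ 12
17^8 ≡ 18
17^9 ≡ 27
17^10 ≡ 25
17^11 ≡ 22
17^12 ≡ 2
17^13 ≡ 3
Found: a = 13.

13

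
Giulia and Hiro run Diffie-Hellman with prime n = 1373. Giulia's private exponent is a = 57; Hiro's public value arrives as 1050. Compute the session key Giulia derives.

Shared key K = 1050^57 mod 1373.
1050^1 ≡ 1050 (mod 1373)
1050^2 = (1050^1)^2 ≡ 1050^2 = 1102500 ≡ 1354 (mod 1373)
1050^4 = (1050^2)^2 ≡ 1354^2 = 1833316 ≡ 361 (mod 1373)
1050^8 = (1050^4)^2 ≡ 361^2 = 130321 ≡ 1259 (mod 1373)
1050^16 = (1050^8)^2 ≡ 1259^2 = 1585081 ≡ 639 (mod 1373)
1050^32 = (1050^16)^2 ≡ 639^2 = 408321 ≡ 540 (mod 1373)
1050^57 = 1050^32 · 1050^16 · 1050^8 · 1050^1 ≡ 540 · 639 · 1259 · 1050 ≡ 1027 (mod 1373).

1027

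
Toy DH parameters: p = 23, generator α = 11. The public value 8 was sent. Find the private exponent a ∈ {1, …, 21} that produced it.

8

Try successive powers of 11 modulo 23:
11^1 ≡ 11
11^2 ≡ 6
11^3 ≡ 20
11^4 ≡ 13
11^5 ≡ 5
11^6 ≡ 9
11^7 ≡ 7
11^8 ≡ 8
Found: a = 8.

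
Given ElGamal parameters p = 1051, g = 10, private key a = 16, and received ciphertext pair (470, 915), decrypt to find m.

774

Shared mask s = c₁^a mod p = 470^16 mod 1051.
470^1 ≡ 470 (mod 1051)
470^2 = (470^1)^2 ≡ 470^2 = 220900 ≡ 190 (mod 1051)
470^4 = (470^2)^2 ≡ 190^2 = 36100 ≡ 366 (mod 1051)
470^8 = (470^4)^2 ≡ 366^2 = 133956 ≡ 479 (mod 1051)
470^16 = (470^8)^2 ≡ 479^2 = 229441 ≡ 323 (mod 1051)
So s = 323; s⁻¹ ≡ 628 (mod 1051).
m = c₂ · s⁻¹ mod 1051 = 915 · 628 mod 1051 = 774.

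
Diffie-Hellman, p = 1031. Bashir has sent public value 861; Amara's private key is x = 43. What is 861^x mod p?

Shared key K = 861^43 mod 1031.
861^1 ≡ 861 (mod 1031)
861^2 = (861^1)^2 ≡ 861^2 = 741321 ≡ 32 (mod 1031)
861^4 = (861^2)^2 ≡ 32^2 = 1024 ≡ 1024 (mod 1031)
861^8 = (861^4)^2 ≡ 1024^2 = 1048576 ≡ 49 (mod 1031)
861^16 = (861^8)^2 ≡ 49^2 = 2401 ≡ 339 (mod 1031)
861^32 = (861^16)^2 ≡ 339^2 = 114921 ≡ 480 (mod 1031)
861^43 = 861^32 · 861^8 · 861^2 · 861^1 ≡ 480 · 49 · 32 · 861 ≡ 362 (mod 1031).

362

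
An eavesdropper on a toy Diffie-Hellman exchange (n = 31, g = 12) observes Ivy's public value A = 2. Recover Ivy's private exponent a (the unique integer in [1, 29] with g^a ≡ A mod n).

Try successive powers of 12 modulo 31:
12^1 ≡ 12
12^2 ≡ 20
12^3 ≡ 23
12^4 ≡ 28
12^5 ≡ 26
12^6 ≡ 2
Found: a = 6.

6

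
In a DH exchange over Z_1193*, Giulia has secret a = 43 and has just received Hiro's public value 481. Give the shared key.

47

Shared key K = 481^43 mod 1193.
481^1 ≡ 481 (mod 1193)
481^2 = (481^1)^2 ≡ 481^2 = 231361 ≡ 1112 (mod 1193)
481^4 = (481^2)^2 ≡ 1112^2 = 1236544 ≡ 596 (mod 1193)
481^8 = (481^4)^2 ≡ 596^2 = 355216 ≡ 895 (mod 1193)
481^16 = (481^8)^2 ≡ 895^2 = 801025 ≡ 522 (mod 1193)
481^32 = (481^16)^2 ≡ 522^2 = 272484 ≡ 480 (mod 1193)
481^43 = 481^32 · 481^8 · 481^2 · 481^1 ≡ 480 · 895 · 1112 · 481 ≡ 47 (mod 1193).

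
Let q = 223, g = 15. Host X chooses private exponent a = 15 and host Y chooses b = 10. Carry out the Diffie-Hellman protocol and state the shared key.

2

Host X sends A = g^a mod q = 15^15 mod 223.
15^1 ≡ 15 (mod 223)
15^2 = (15^1)^2 ≡ 15^2 = 225 ≡ 2 (mod 223)
15^4 = (15^2)^2 ≡ 2^2 = 4 ≡ 4 (mod 223)
15^8 = (15^4)^2 ≡ 4^2 = 16 ≡ 16 (mod 223)
15^15 = 15^8 · 15^4 · 15^2 · 15^1 ≡ 16 · 4 · 2 · 15 ≡ 136 (mod 223).
So A = 136. Host Y then computes K = A^b mod q = 136^10 mod 223.
136^1 ≡ 136 (mod 223)
136^2 = (136^1)^2 ≡ 136^2 = 18496 ≡ 210 (mod 223)
136^4 = (136^2)^2 ≡ 210^2 = 44100 ≡ 169 (mod 223)
136^8 = (136^4)^2 ≡ 169^2 = 28561 ≡ 17 (mod 223)
136^10 = 136^8 · 136^2 ≡ 17 · 210 ≡ 2 (mod 223).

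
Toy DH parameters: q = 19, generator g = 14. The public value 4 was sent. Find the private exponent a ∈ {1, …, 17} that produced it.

8

Try successive powers of 14 modulo 19:
14^1 ≡ 14
14^2 ≡ 6
14^3 ≡ 8
14^4 ≡ 17
14^5 ≡ 10
14^6 ≡ 7
14^7 ≡ 3
14^8 ≡ 4
Found: a = 8.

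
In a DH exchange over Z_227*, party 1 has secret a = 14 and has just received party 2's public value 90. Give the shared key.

34

Shared key K = 90^14 mod 227.
90^1 ≡ 90 (mod 227)
90^2 = (90^1)^2 ≡ 90^2 = 8100 ≡ 155 (mod 227)
90^4 = (90^2)^2 ≡ 155^2 = 24025 ≡ 190 (mod 227)
90^8 = (90^4)^2 ≡ 190^2 = 36100 ≡ 7 (mod 227)
90^14 = 90^8 · 90^4 · 90^2 ≡ 7 · 190 · 155 ≡ 34 (mod 227).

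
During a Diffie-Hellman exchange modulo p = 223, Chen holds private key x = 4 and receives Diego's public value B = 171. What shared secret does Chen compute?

115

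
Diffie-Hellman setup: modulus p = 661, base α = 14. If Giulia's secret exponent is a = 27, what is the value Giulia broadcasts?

Public value = 14^27 (mod 661).
14^1 ≡ 14 (mod 661)
14^2 = (14^1)^2 ≡ 14^2 = 196 ≡ 196 (mod 661)
14^4 = (14^2)^2 ≡ 196^2 = 38416 ≡ 78 (mod 661)
14^8 = (14^4)^2 ≡ 78^2 = 6084 ≡ 135 (mod 661)
14^16 = (14^8)^2 ≡ 135^2 = 18225 ≡ 378 (mod 661)
14^27 = 14^16 · 14^8 · 14^2 · 14^1 ≡ 378 · 135 · 196 · 14 ≡ 80 (mod 661).

80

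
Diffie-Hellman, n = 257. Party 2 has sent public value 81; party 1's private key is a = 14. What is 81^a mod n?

15

Shared key K = 81^14 mod 257.
81^1 ≡ 81 (mod 257)
81^2 = (81^1)^2 ≡ 81^2 = 6561 ≡ 136 (mod 257)
81^4 = (81^2)^2 ≡ 136^2 = 18496 ≡ 249 (mod 257)
81^8 = (81^4)^2 ≡ 249^2 = 62001 ≡ 64 (mod 257)
81^14 = 81^8 · 81^4 · 81^2 ≡ 64 · 249 · 136 ≡ 15 (mod 257).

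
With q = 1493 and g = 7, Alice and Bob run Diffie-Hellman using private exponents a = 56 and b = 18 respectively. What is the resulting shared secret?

639

Alice sends A = g^a mod q = 7^56 mod 1493.
7^1 ≡ 7 (mod 1493)
7^2 = (7^1)^2 ≡ 7^2 = 49 ≡ 49 (mod 1493)
7^4 = (7^2)^2 ≡ 49^2 = 2401 ≡ 908 (mod 1493)
7^8 = (7^4)^2 ≡ 908^2 = 824464 ≡ 328 (mod 1493)
7^16 = (7^8)^2 ≡ 328^2 = 107584 ≡ 88 (mod 1493)
7^32 = (7^16)^2 ≡ 88^2 = 7744 ≡ 279 (mod 1493)
7^56 = 7^32 · 7^16 · 7^8 ≡ 279 · 88 · 328 ≡ 1307 (mod 1493).
So A = 1307. Bob then computes K = A^b mod q = 1307^18 mod 1493.
1307^1 ≡ 1307 (mod 1493)
1307^2 = (1307^1)^2 ≡ 1307^2 = 1708249 ≡ 257 (mod 1493)
1307^4 = (1307^2)^2 ≡ 257^2 = 66049 ≡ 357 (mod 1493)
1307^8 = (1307^4)^2 ≡ 357^2 = 127449 ≡ 544 (mod 1493)
1307^16 = (1307^8)^2 ≡ 544^2 = 295936 ≡ 322 (mod 1493)
1307^18 = 1307^16 · 1307^2 ≡ 322 · 257 ≡ 639 (mod 1493).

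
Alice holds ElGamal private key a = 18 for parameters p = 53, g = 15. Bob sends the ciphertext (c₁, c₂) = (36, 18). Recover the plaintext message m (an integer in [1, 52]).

Shared mask s = c₁^a mod p = 36^18 mod 53.
36^1 ≡ 36 (mod 53)
36^2 = (36^1)^2 ≡ 36^2 = 1296 ≡ 24 (mod 53)
36^4 = (36^2)^2 ≡ 24^2 = 576 ≡ 46 (mod 53)
36^8 = (36^4)^2 ≡ 46^2 = 2116 ≡ 49 (mod 53)
36^16 = (36^8)^2 ≡ 49^2 = 2401 ≡ 16 (mod 53)
36^18 = 36^16 · 36^2 ≡ 16 · 24 ≡ 13 (mod 53).
So s = 13; s⁻¹ ≡ 49 (mod 53).
m = c₂ · s⁻¹ mod 53 = 18 · 49 mod 53 = 34.

34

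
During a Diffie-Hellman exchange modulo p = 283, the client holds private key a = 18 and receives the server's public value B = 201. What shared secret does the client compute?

216

Shared key K = 201^18 mod 283.
201^1 ≡ 201 (mod 283)
201^2 = (201^1)^2 ≡ 201^2 = 40401 ≡ 215 (mod 283)
201^4 = (201^2)^2 ≡ 215^2 = 46225 ≡ 96 (mod 283)
201^8 = (201^4)^2 ≡ 96^2 = 9216 ≡ 160 (mod 283)
201^16 = (201^8)^2 ≡ 160^2 = 25600 ≡ 130 (mod 283)
201^18 = 201^16 · 201^2 ≡ 130 · 215 ≡ 216 (mod 283).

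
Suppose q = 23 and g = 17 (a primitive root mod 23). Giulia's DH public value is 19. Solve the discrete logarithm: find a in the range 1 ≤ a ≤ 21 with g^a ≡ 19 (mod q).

21

Try successive powers of 17 modulo 23:
17^1 ≡ 17
17^2 ≡ 13
17^3 ≡ 14
17^4 ≡ 8
17^5 ≡ 21
17^6 ≡ 12
17^7 ≡ 20
17^8 ≡ 18
17^9 ≡ 7
17^10 ≡ 4
17^11 ≡ 22
17^12 ≡ 6
17^13 ≡ 10
17^14 ≡ 9
17^15 ≡ 15
17^16 ≡ 2
17^17 ≡ 11
17^18 ≡ 3
17^19 ≡ 5
17^20 ≡ 16
17^21 ≡ 19
Found: a = 21.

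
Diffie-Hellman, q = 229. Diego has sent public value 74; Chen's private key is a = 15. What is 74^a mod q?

195

Shared key K = 74^15 mod 229.
74^1 ≡ 74 (mod 229)
74^2 = (74^1)^2 ≡ 74^2 = 5476 ≡ 209 (mod 229)
74^4 = (74^2)^2 ≡ 209^2 = 43681 ≡ 171 (mod 229)
74^8 = (74^4)^2 ≡ 171^2 = 29241 ≡ 158 (mod 229)
74^15 = 74^8 · 74^4 · 74^2 · 74^1 ≡ 158 · 171 · 209 · 74 ≡ 195 (mod 229).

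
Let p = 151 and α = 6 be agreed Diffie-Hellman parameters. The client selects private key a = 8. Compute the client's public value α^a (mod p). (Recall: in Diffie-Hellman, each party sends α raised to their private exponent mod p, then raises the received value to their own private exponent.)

43

Public value = 6^8 (mod 151).
6^1 ≡ 6 (mod 151)
6^2 = (6^1)^2 ≡ 6^2 = 36 ≡ 36 (mod 151)
6^4 = (6^2)^2 ≡ 36^2 = 1296 ≡ 88 (mod 151)
6^8 = (6^4)^2 ≡ 88^2 = 7744 ≡ 43 (mod 151)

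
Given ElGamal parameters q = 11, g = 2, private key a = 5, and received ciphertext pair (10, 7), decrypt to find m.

4

Shared mask s = c₁^a mod q = 10^5 mod 11.
10^1 ≡ 10 (mod 11)
10^2 = (10^1)^2 ≡ 10^2 = 100 ≡ 1 (mod 11)
10^4 = (10^2)^2 ≡ 1^2 = 1 ≡ 1 (mod 11)
10^5 = 10^4 · 10^1 ≡ 1 · 10 ≡ 10 (mod 11).
So s = 10; s⁻¹ ≡ 10 (mod 11).
m = c₂ · s⁻¹ mod 11 = 7 · 10 mod 11 = 4.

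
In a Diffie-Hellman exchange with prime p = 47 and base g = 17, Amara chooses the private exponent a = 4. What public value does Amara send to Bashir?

Public value = 17^4 mod 47.
17^1 ≡ 17 (mod 47)
17^2 = (17^1)^2 ≡ 17^2 = 289 ≡ 7 (mod 47)
17^4 = (17^2)^2 ≡ 7^2 = 49 ≡ 2 (mod 47)

2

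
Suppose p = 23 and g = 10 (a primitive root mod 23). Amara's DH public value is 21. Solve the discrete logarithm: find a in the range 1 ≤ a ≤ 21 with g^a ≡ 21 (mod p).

Try successive powers of 10 modulo 23:
10^1 ≡ 10
10^2 ≡ 8
10^3 ≡ 11
10^4 ≡ 18
10^5 ≡ 19
10^6 ≡ 6
10^7 ≡ 14
10^8 ≡ 2
10^9 ≡ 20
10^10 ≡ 16
10^11 ≡ 22
10^12 ≡ 13
10^13 ≡ 15
10^14 ≡ 12
10^15 ≡ 5
10^16 ≡ 4
10^17 ≡ 17
10^18 ≡ 9
10^19 ≡ 21
Found: a = 19.

19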